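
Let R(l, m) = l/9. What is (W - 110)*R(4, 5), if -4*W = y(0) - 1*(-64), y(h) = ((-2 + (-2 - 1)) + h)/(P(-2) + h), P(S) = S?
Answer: -1013/18 ≈ -56.278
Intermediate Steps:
y(h) = (-5 + h)/(-2 + h) (y(h) = ((-2 + (-2 - 1)) + h)/(-2 + h) = ((-2 - 3) + h)/(-2 + h) = (-5 + h)/(-2 + h))
W = -133/8 (W = -((-5 + 0)/(-2 + 0) - 1*(-64))/4 = -(-5/(-2) + 64)/4 = -(-½*(-5) + 64)/4 = -(5/2 + 64)/4 = -¼*133/2 = -133/8 ≈ -16.625)
R(l, m) = l/9 (R(l, m) = l*(⅑) = l/9)
(W - 110)*R(4, 5) = (-133/8 - 110)*((⅑)*4) = -1013/8*4/9 = -1013/18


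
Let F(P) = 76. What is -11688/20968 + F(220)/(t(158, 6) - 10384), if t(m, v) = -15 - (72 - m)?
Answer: -15266489/27030373 ≈ -0.56479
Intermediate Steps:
t(m, v) = -87 + m (t(m, v) = -15 + (-72 + m) = -87 + m)
-11688/20968 + F(220)/(t(158, 6) - 10384) = -11688/20968 + 76/((-87 + 158) - 10384) = -11688*1/20968 + 76/(71 - 10384) = -1461/2621 + 76/(-10313) = -1461/2621 + 76*(-1/10313) = -1461/2621 - 76/10313 = -15266489/27030373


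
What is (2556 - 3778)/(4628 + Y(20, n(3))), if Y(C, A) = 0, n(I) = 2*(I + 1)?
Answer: -47/178 ≈ -0.26404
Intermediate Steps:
n(I) = 2 + 2*I (n(I) = 2*(1 + I) = 2 + 2*I)
(2556 - 3778)/(4628 + Y(20, n(3))) = (2556 - 3778)/(4628 + 0) = -1222/4628 = -1222*1/4628 = -47/178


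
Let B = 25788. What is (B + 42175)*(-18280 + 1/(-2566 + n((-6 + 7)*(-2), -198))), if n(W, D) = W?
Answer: -3190389895483/2568 ≈ -1.2424e+9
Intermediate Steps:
(B + 42175)*(-18280 + 1/(-2566 + n((-6 + 7)*(-2), -198))) = (25788 + 42175)*(-18280 + 1/(-2566 + (-6 + 7)*(-2))) = 67963*(-18280 + 1/(-2566 + 1*(-2))) = 67963*(-18280 + 1/(-2566 - 2)) = 67963*(-18280 + 1/(-2568)) = 67963*(-18280 - 1/2568) = 67963*(-46943041/2568) = -3190389895483/2568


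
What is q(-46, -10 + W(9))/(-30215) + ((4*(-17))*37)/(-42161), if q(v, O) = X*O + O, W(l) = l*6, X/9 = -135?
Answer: 2328092916/1273894615 ≈ 1.8275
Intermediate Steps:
X = -1215 (X = 9*(-135) = -1215)
W(l) = 6*l
q(v, O) = -1214*O (q(v, O) = -1215*O + O = -1214*O)
q(-46, -10 + W(9))/(-30215) + ((4*(-17))*37)/(-42161) = -1214*(-10 + 6*9)/(-30215) + ((4*(-17))*37)/(-42161) = -1214*(-10 + 54)*(-1/30215) - 68*37*(-1/42161) = -1214*44*(-1/30215) - 2516*(-1/42161) = -53416*(-1/30215) + 2516/42161 = 53416/30215 + 2516/42161 = 2328092916/1273894615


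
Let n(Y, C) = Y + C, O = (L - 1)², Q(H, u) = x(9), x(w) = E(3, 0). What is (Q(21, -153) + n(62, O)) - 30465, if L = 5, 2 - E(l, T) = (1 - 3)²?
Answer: -30389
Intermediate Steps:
E(l, T) = -2 (E(l, T) = 2 - (1 - 3)² = 2 - 1*(-2)² = 2 - 1*4 = 2 - 4 = -2)
x(w) = -2
Q(H, u) = -2
O = 16 (O = (5 - 1)² = 4² = 16)
n(Y, C) = C + Y
(Q(21, -153) + n(62, O)) - 30465 = (-2 + (16 + 62)) - 30465 = (-2 + 78) - 30465 = 76 - 30465 = -30389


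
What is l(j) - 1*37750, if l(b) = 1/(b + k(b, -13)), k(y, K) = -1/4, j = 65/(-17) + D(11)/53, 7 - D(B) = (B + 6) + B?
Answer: -608118354/16109 ≈ -37750.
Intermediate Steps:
D(B) = 1 - 2*B (D(B) = 7 - ((B + 6) + B) = 7 - ((6 + B) + B) = 7 - (6 + 2*B) = 7 + (-6 - 2*B) = 1 - 2*B)
j = -3802/901 (j = 65/(-17) + (1 - 2*11)/53 = 65*(-1/17) + (1 - 22)*(1/53) = -65/17 - 21*1/53 = -65/17 - 21/53 = -3802/901 ≈ -4.2198)
k(y, K) = -¼ (k(y, K) = -1*¼ = -¼)
l(b) = 1/(-¼ + b) (l(b) = 1/(b - ¼) = 1/(-¼ + b))
l(j) - 1*37750 = 4/(-1 + 4*(-3802/901)) - 1*37750 = 4/(-1 - 15208/901) - 37750 = 4/(-16109/901) - 37750 = 4*(-901/16109) - 37750 = -3604/16109 - 37750 = -608118354/16109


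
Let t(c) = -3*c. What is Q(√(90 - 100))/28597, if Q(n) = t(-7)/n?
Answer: -21*I*√10/285970 ≈ -0.00023222*I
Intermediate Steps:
Q(n) = 21/n (Q(n) = (-3*(-7))/n = 21/n)
Q(√(90 - 100))/28597 = (21/(√(90 - 100)))/28597 = (21/(√(-10)))*(1/28597) = (21/((I*√10)))*(1/28597) = (21*(-I*√10/10))*(1/28597) = -21*I*√10/10*(1/28597) = -21*I*√10/285970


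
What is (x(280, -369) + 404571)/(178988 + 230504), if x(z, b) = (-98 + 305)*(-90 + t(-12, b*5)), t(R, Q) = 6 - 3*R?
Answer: 394635/409492 ≈ 0.96372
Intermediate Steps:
x(z, b) = -9936 (x(z, b) = (-98 + 305)*(-90 + (6 - 3*(-12))) = 207*(-90 + (6 + 36)) = 207*(-90 + 42) = 207*(-48) = -9936)
(x(280, -369) + 404571)/(178988 + 230504) = (-9936 + 404571)/(178988 + 230504) = 394635/409492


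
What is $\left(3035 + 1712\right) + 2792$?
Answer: $7539$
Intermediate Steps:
$\left(3035 + 1712\right) + 2792 = 4747 + 2792 = 7539$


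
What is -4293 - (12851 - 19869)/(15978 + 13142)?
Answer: -62502571/14560 ≈ -4292.8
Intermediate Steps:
-4293 - (12851 - 19869)/(15978 + 13142) = -4293 - (-7018)/29120 = -4293 - 1*(-3509/14560) = -4293 + 3509/14560 = -62502571/14560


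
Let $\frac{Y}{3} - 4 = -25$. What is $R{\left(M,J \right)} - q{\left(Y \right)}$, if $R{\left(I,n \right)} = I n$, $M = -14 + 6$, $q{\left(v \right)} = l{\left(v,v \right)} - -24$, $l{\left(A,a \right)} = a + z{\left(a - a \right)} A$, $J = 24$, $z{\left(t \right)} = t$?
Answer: $-153$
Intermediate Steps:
$Y = -63$ ($Y = 12 + 3 \left(-25\right) = 12 - 75 = -63$)
$l{\left(A,a \right)} = a$ ($l{\left(A,a \right)} = a + \left(a - a\right) A = a + 0 A = a + 0 = a$)
$q{\left(v \right)} = 24 + v$ ($q{\left(v \right)} = v - -24 = v + 24 = 24 + v$)
$M = -8$
$R{\left(M,J \right)} - q{\left(Y \right)} = \left(-8\right) 24 - \left(24 - 63\right) = -192 - -39 = -192 + 39 = -153$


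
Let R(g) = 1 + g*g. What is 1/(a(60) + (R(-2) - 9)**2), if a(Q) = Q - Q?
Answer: 1/16 ≈ 0.062500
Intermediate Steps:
R(g) = 1 + g**2
a(Q) = 0
1/(a(60) + (R(-2) - 9)**2) = 1/(0 + ((1 + (-2)**2) - 9)**2) = 1/(0 + ((1 + 4) - 9)**2) = 1/(0 + (5 - 9)**2) = 1/(0 + (-4)**2) = 1/(0 + 16) = 1/16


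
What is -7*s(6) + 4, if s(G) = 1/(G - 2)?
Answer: 9/4 ≈ 2.2500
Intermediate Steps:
s(G) = 1/(-2 + G)
-7*s(6) + 4 = -7/(-2 + 6) + 4 = -7/4 + 4 = 9/4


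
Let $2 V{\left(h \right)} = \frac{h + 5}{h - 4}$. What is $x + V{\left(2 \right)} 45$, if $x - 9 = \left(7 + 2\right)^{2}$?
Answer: $\frac{45}{4} \approx 11.25$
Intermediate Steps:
$V{\left(h \right)} = \frac{5 + h}{2 \left(-4 + h\right)}$ ($V{\left(h \right)} = \frac{\left(h + 5\right) \frac{1}{h - 4}}{2} = \frac{\left(5 + h\right) \frac{1}{-4 + h}}{2} = \frac{\frac{1}{-4 + h} \left(5 + h\right)}{2} = \frac{5 + h}{2 \left(-4 + h\right)}$)
$x = 90$ ($x = 9 + \left(7 + 2\right)^{2} = 9 + 9^{2} = 9 + 81 = 90$)
$x + V{\left(2 \right)} 45 = 90 + \frac{5 + 2}{2 \left(-4 + 2\right)} 45 = 90 + \frac{1}{2} \frac{1}{-2} \cdot 7 \cdot 45 = 90 + \frac{1}{2} \left(- \frac{1}{2}\right) 7 \cdot 45 = 90 - \frac{315}{4} = \frac{45}{4}$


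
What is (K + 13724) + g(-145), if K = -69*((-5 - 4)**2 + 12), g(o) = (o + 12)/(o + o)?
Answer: 2119163/290 ≈ 7307.5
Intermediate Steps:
g(o) = (12 + o)/(2*o) (g(o) = (12 + o)/((2*o)) = (12 + o)*(1/(2*o)) = (12 + o)/(2*o))
K = -6417 (K = -69*((-9)**2 + 12) = -69*(81 + 12) = -69*93 = -6417)
(K + 13724) + g(-145) = (-6417 + 13724) + (1/2)*(12 - 145)/(-145) = 7307 + (1/2)*(-1/145)*(-133) = 7307 + 133/290 = 2119163/290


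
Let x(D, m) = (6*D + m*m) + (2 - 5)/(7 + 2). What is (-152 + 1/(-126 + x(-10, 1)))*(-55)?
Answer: 4648325/556 ≈ 8360.3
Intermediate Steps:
x(D, m) = -⅓ + m² + 6*D (x(D, m) = (6*D + m²) - 3/9 = (m² + 6*D) - 3*⅑ = (m² + 6*D) - ⅓ = -⅓ + m² + 6*D)
(-152 + 1/(-126 + x(-10, 1)))*(-55) = (-152 + 1/(-126 + (-⅓ + 1² + 6*(-10))))*(-55) = (-152 + 1/(-126 + (-⅓ + 1 - 60)))*(-55) = (-152 + 1/(-126 - 178/3))*(-55) = (-152 + 1/(-556/3))*(-55) = (-152 - 3/556)*(-55) = -84515/556*(-55) = 4648325/556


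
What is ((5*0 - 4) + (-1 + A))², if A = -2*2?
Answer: 81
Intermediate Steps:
A = -4
((5*0 - 4) + (-1 + A))² = ((5*0 - 4) + (-1 - 4))² = ((0 - 4) - 5)² = (-4 - 5)² = (-9)² = 81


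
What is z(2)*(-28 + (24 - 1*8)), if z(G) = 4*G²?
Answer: -192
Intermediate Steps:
z(2)*(-28 + (24 - 1*8)) = (4*2²)*(-28 + (24 - 1*8)) = (4*4)*(-28 + (24 - 8)) = 16*(-28 + 16) = 16*(-12) = -192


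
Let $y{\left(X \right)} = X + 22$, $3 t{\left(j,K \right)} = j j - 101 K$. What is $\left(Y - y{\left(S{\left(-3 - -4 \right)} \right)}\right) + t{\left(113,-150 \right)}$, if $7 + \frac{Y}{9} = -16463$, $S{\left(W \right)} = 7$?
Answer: $- \frac{416858}{3} \approx -1.3895 \cdot 10^{5}$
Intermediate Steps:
$Y = -148230$ ($Y = -63 + 9 \left(-16463\right) = -63 - 148167 = -148230$)
$t{\left(j,K \right)} = - \frac{101 K}{3} + \frac{j^{2}}{3}$ ($t{\left(j,K \right)} = \frac{j j - 101 K}{3} = \frac{j^{2} - 101 K}{3} = - \frac{101 K}{3} + \frac{j^{2}}{3}$)
$y{\left(X \right)} = 22 + X$
$\left(Y - y{\left(S{\left(-3 - -4 \right)} \right)}\right) + t{\left(113,-150 \right)} = \left(-148230 - \left(22 + 7\right)\right) + \left(\left(- \frac{101}{3}\right) \left(-150\right) + \frac{113^{2}}{3}\right) = \left(-148230 - 29\right) + \left(5050 + \frac{1}{3} \cdot 12769\right) = \left(-148230 - 29\right) + \left(5050 + \frac{12769}{3}\right) = -148259 + \frac{27919}{3} = - \frac{416858}{3}$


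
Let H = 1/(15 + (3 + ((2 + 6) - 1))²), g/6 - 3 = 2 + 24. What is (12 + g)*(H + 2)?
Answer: 42966/115 ≈ 373.62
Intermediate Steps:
g = 174 (g = 18 + 6*(2 + 24) = 18 + 6*26 = 18 + 156 = 174)
H = 1/115 (H = 1/(15 + (3 + (8 - 1))²) = 1/(15 + (3 + 7)²) = 1/(15 + 10²) = 1/(15 + 100) = 1/115 ≈ 0.0086956)
(12 + g)*(H + 2) = (12 + 174)*(1/115 + 2) = 186*(231/115) = 42966/115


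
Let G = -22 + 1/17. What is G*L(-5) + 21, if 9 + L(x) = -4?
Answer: 5206/17 ≈ 306.24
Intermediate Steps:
L(x) = -13 (L(x) = -9 - 4 = -13)
G = -373/17 (G = -22 + 1/17 = -373/17 ≈ -21.941)
G*L(-5) + 21 = -373/17*(-13) + 21 = 4849/17 + 21 = 5206/17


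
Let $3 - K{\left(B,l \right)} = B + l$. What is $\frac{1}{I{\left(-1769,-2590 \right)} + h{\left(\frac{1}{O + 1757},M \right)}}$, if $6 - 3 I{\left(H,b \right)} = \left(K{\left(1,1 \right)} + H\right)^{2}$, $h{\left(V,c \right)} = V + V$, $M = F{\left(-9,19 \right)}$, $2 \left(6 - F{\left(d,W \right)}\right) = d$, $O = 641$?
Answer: $- \frac{3597}{3747855779} \approx -9.5975 \cdot 10^{-7}$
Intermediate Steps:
$F{\left(d,W \right)} = 6 - \frac{d}{2}$
$M = \frac{21}{2}$ ($M = 6 - - \frac{9}{2} = 6 + \frac{9}{2} = \frac{21}{2} \approx 10.5$)
$K{\left(B,l \right)} = 3 - B - l$ ($K{\left(B,l \right)} = 3 - \left(B + l\right) = 3 - B - l$)
$h{\left(V,c \right)} = 2 V$
$I{\left(H,b \right)} = 2 - \frac{\left(1 + H\right)^{2}}{3}$ ($I{\left(H,b \right)} = 2 - \frac{\left(\left(3 - 1 - 1\right) + H\right)^{2}}{3} = 2 - \frac{\left(1 + H\right)^{2}}{3}$)
$\frac{1}{I{\left(-1769,-2590 \right)} + h{\left(\frac{1}{O + 1757},M \right)}} = \frac{1}{\left(2 - \frac{\left(1 - 1769\right)^{2}}{3}\right) + \frac{2}{641 + 1757}} = \frac{1}{\left(2 - \frac{\left(-1768\right)^{2}}{3}\right) + \frac{2}{2398}} = \frac{1}{\left(2 - \frac{3125824}{3}\right) + 2 \cdot \frac{1}{2398}} = \frac{1}{\left(2 - \frac{3125824}{3}\right) + \frac{1}{1199}} = \frac{1}{- \frac{3125818}{3} + \frac{1}{1199}} = \frac{1}{- \frac{3747855779}{3597}} = - \frac{3597}{3747855779}$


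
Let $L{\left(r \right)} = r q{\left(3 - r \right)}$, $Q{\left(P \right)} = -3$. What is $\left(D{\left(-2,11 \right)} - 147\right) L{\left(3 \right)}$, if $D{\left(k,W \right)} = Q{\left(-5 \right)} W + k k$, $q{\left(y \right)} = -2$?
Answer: $1056$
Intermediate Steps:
$L{\left(r \right)} = - 2 r$ ($L{\left(r \right)} = r \left(-2\right) = - 2 r$)
$D{\left(k,W \right)} = k^{2} - 3 W$ ($D{\left(k,W \right)} = - 3 W + k k = - 3 W + k^{2} = k^{2} - 3 W$)
$\left(D{\left(-2,11 \right)} - 147\right) L{\left(3 \right)} = \left(\left(\left(-2\right)^{2} - 33\right) - 147\right) \left(\left(-2\right) 3\right) = \left(\left(4 - 33\right) - 147\right) \left(-6\right) = \left(-29 - 147\right) \left(-6\right) = \left(-176\right) \left(-6\right) = 1056$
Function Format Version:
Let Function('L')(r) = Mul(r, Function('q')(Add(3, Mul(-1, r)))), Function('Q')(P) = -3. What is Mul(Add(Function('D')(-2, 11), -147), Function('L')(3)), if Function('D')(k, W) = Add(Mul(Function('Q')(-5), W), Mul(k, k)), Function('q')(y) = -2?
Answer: 1056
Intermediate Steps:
Function('L')(r) = Mul(-2, r) (Function('L')(r) = Mul(r, -2) = Mul(-2, r))
Function('D')(k, W) = Add(Pow(k, 2), Mul(-3, W)) (Function('D')(k, W) = Add(Mul(-3, W), Mul(k, k)) = Add(Mul(-3, W), Pow(k, 2)) = Add(Pow(k, 2), Mul(-3, W)))
Mul(Add(Function('D')(-2, 11), -147), Function('L')(3)) = Mul(Add(Add(Pow(-2, 2), Mul(-3, 11)), -147), Mul(-2, 3)) = Mul(Add(Add(4, -33), -147), -6) = Mul(Add(-29, -147), -6) = Mul(-176, -6) = 1056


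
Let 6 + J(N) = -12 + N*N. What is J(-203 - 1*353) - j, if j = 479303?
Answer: -170185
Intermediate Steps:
J(N) = -18 + N² (J(N) = -6 + (-12 + N*N) = -6 + (-12 + N²) = -18 + N²)
J(-203 - 1*353) - j = (-18 + (-203 - 1*353)²) - 1*479303 = (-18 + (-203 - 353)²) - 479303 = (-18 + (-556)²) - 479303 = (-18 + 309136) - 479303 = 309118 - 479303 = -170185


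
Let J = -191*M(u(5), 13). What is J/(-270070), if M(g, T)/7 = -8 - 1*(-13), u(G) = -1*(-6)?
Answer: 1337/54014 ≈ 0.024753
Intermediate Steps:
u(G) = 6
M(g, T) = 35 (M(g, T) = 7*(-8 - 1*(-13)) = 7*(-8 + 13) = 7*5 = 35)
J = -6685 (J = -191*35 = -6685)
J/(-270070) = -6685/(-270070) = -6685*(-1/270070) = 1337/54014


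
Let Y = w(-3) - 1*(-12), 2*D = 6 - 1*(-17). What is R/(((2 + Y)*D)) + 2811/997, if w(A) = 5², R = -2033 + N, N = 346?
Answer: -842411/894309 ≈ -0.94197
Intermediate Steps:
R = -1687 (R = -2033 + 346 = -1687)
D = 23/2 (D = (6 - 1*(-17))/2 = (6 + 17)/2 = (½)*23 = 23/2 ≈ 11.500)
w(A) = 25
Y = 37 (Y = 25 - 1*(-12) = 25 + 12 = 37)
R/(((2 + Y)*D)) + 2811/997 = -1687*2/(23*(2 + 37)) + 2811/997 = -1687/(39*(23/2)) + 2811*(1/997) = -1687/897/2 + 2811/997 = -1687*2/897 + 2811/997 = -3374/897 + 2811/997 = -842411/894309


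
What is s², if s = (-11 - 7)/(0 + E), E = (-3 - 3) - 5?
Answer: 324/121 ≈ 2.6777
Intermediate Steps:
E = -11 (E = -6 - 5 = -11)
s = 18/11 (s = (-11 - 7)/(0 - 11) = -18/(-11) = -18*(-1/11) = 18/11 ≈ 1.6364)
s² = (18/11)² = 324/121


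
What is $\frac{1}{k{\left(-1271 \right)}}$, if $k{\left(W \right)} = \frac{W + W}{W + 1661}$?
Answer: $- \frac{195}{1271} \approx -0.15342$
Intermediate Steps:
$k{\left(W \right)} = \frac{2 W}{1661 + W}$
$\frac{1}{k{\left(-1271 \right)}} = \frac{1}{2 \left(-1271\right) \frac{1}{1661 - 1271}} = \frac{1}{2 \left(-1271\right) \frac{1}{390}} = \frac{1}{- \frac{1271}{195}} = - \frac{195}{1271}$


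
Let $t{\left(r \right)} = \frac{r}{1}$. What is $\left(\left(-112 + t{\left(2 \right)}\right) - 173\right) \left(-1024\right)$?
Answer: $289792$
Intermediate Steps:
$t{\left(r \right)} = r$ ($t{\left(r \right)} = r 1 = r$)
$\left(\left(-112 + t{\left(2 \right)}\right) - 173\right) \left(-1024\right) = \left(\left(-112 + 2\right) - 173\right) \left(-1024\right) = \left(-110 - 173\right) \left(-1024\right) = \left(-283\right) \left(-1024\right) = 289792$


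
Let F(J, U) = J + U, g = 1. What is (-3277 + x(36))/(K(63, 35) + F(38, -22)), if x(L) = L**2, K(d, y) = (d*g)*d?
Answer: -1981/3985 ≈ -0.49711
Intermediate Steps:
K(d, y) = d**2 (K(d, y) = (d*1)*d = d*d = d**2)
(-3277 + x(36))/(K(63, 35) + F(38, -22)) = (-3277 + 36**2)/(63**2 + (38 - 22)) = (-3277 + 1296)/(3969 + 16) = -1981/3985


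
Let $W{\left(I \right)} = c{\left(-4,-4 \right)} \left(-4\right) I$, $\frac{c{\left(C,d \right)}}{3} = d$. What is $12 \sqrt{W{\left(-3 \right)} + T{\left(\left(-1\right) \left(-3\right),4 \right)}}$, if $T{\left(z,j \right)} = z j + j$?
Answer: $96 i \sqrt{2} \approx 135.76 i$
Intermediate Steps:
$c{\left(C,d \right)} = 3 d$
$W{\left(I \right)} = 48 I$ ($W{\left(I \right)} = 3 \left(-4\right) \left(-4\right) I = \left(-12\right) \left(-4\right) I = 48 I$)
$T{\left(z,j \right)} = j + j z$ ($T{\left(z,j \right)} = j z + j = j + j z$)
$12 \sqrt{W{\left(-3 \right)} + T{\left(\left(-1\right) \left(-3\right),4 \right)}} = 12 \sqrt{48 \left(-3\right) + 4 \left(1 - -3\right)} = 12 \sqrt{-144 + 4 \left(1 + 3\right)} = 12 \sqrt{-144 + 4 \cdot 4} = 12 \sqrt{-144 + 16} = 12 \sqrt{-128} = 12 \cdot 8 i \sqrt{2} = 96 i \sqrt{2}$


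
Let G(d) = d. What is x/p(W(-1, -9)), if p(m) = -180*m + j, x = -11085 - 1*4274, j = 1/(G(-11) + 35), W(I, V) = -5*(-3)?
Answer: 368616/64799 ≈ 5.6886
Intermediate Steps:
W(I, V) = 15
j = 1/24 (j = 1/(-11 + 35) = 1/24 ≈ 0.041667)
x = -15359 (x = -11085 - 4274 = -15359)
p(m) = 1/24 - 180*m (p(m) = -180*m + 1/24 = 1/24 - 180*m)
x/p(W(-1, -9)) = -15359/(1/24 - 180*15) = -15359/(1/24 - 2700) = -15359/(-64799/24) = -15359*(-24/64799) = 368616/64799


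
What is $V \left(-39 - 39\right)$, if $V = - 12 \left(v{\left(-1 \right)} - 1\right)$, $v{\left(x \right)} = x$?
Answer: $-1872$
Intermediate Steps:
$V = 24$ ($V = - 12 \left(-1 - 1\right) = \left(-12\right) \left(-2\right) = 24$)
$V \left(-39 - 39\right) = 24 \left(-39 - 39\right) = 24 \left(-78\right) = -1872$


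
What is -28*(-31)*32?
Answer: 27776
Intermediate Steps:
-28*(-31)*32 = 868*32 = 27776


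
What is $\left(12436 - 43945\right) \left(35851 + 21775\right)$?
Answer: $-1815737634$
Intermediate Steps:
$\left(12436 - 43945\right) \left(35851 + 21775\right) = \left(-31509\right) 57626 = -1815737634$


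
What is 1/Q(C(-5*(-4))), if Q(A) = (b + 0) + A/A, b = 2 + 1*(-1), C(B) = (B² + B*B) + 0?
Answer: ½ ≈ 0.50000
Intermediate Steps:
C(B) = 2*B² (C(B) = (B² + B²) + 0 = 2*B² + 0 = 2*B²)
b = 1 (b = 2 - 1 = 1)
Q(A) = 2 (Q(A) = (1 + 0) + A/A = 1 + 1 = 2)
1/Q(C(-5*(-4))) = 1/2 = ½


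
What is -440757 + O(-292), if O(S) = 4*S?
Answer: -441925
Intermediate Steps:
-440757 + O(-292) = -440757 + 4*(-292) = -440757 - 1168 = -441925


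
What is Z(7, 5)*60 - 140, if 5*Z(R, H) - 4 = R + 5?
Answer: 52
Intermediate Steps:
Z(R, H) = 9/5 + R/5 (Z(R, H) = ⅘ + (R + 5)/5 = ⅘ + (5 + R)/5 = ⅘ + (1 + R/5) = 9/5 + R/5)
Z(7, 5)*60 - 140 = (9/5 + (⅕)*7)*60 - 140 = (9/5 + 7/5)*60 - 140 = (16/5)*60 - 140 = 192 - 140 = 52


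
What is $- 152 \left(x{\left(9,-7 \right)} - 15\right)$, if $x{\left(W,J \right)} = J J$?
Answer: $-5168$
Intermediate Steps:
$x{\left(W,J \right)} = J^{2}$
$- 152 \left(x{\left(9,-7 \right)} - 15\right) = - 152 \left(\left(-7\right)^{2} - 15\right) = - 152 \left(49 - 15\right) = \left(-152\right) 34 = -5168$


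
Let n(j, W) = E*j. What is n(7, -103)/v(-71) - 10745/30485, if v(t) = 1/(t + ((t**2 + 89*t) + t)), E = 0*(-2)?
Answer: -307/871 ≈ -0.35247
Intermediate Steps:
E = 0
n(j, W) = 0 (n(j, W) = 0*j = 0)
v(t) = 1/(t**2 + 91*t) (v(t) = 1/(t + (t**2 + 90*t)) = 1/(t**2 + 91*t))
n(7, -103)/v(-71) - 10745/30485 = 0/((1/((-71)*(91 - 71)))) - 10745/30485 = 0/((-1/71/20)) - 10745*1/30485 = 0/((-1/71*1/20)) - 307/871 = 0/(-1/1420) - 307/871 = 0*(-1420) - 307/871 = 0 - 307/871 = -307/871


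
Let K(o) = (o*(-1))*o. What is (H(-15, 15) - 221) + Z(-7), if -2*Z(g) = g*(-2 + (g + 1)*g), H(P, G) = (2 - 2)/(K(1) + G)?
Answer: -81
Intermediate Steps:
K(o) = -o**2 (K(o) = (-o)*o = -o**2)
H(P, G) = 0 (H(P, G) = (2 - 2)/(-1*1**2 + G) = 0/(-1*1 + G) = 0/(-1 + G) = 0)
Z(g) = -g*(-2 + g*(1 + g))/2 (Z(g) = -g*(-2 + (g + 1)*g)/2 = -g*(-2 + (1 + g)*g)/2 = -g*(-2 + g*(1 + g))/2)
(H(-15, 15) - 221) + Z(-7) = (0 - 221) + (1/2)*(-7)*(2 - 1*(-7) - 1*(-7)**2) = -221 + (1/2)*(-7)*(2 + 7 - 1*49) = -221 + (1/2)*(-7)*(2 + 7 - 49) = -221 + (1/2)*(-7)*(-40) = -221 + 140 = -81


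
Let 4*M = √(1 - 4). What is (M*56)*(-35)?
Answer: -490*I*√3 ≈ -848.71*I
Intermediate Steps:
M = I*√3/4 (M = √(1 - 4)/4 = √(-3)/4 = (I*√3)/4 = I*√3/4 ≈ 0.43301*I)
(M*56)*(-35) = ((I*√3/4)*56)*(-35) = (14*I*√3)*(-35) = -490*I*√3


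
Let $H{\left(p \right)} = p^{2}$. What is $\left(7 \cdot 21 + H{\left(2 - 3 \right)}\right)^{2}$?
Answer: $21904$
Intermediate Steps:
$\left(7 \cdot 21 + H{\left(2 - 3 \right)}\right)^{2} = \left(7 \cdot 21 + \left(2 - 3\right)^{2}\right)^{2} = \left(147 + \left(2 - 3\right)^{2}\right)^{2} = \left(147 + \left(-1\right)^{2}\right)^{2} = \left(147 + 1\right)^{2} = 148^{2} = 21904$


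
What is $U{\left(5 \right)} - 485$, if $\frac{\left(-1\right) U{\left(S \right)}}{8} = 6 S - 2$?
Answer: $-709$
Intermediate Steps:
$U{\left(S \right)} = 16 - 48 S$ ($U{\left(S \right)} = - 8 \left(6 S - 2\right) = - 8 \left(-2 + 6 S\right) = 16 - 48 S$)
$U{\left(5 \right)} - 485 = \left(16 - 240\right) - 485 = -224 - 485 = -709$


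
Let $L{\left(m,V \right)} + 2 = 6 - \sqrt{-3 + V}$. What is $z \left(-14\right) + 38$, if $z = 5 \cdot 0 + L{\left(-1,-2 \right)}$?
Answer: $-18 + 14 i \sqrt{5} \approx -18.0 + 31.305 i$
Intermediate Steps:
$L{\left(m,V \right)} = 4 - \sqrt{-3 + V}$ ($L{\left(m,V \right)} = -2 - \left(-6 + \sqrt{-3 + V}\right) = 4 - \sqrt{-3 + V}$)
$z = 4 - i \sqrt{5}$ ($z = 5 \cdot 0 + \left(4 - \sqrt{-3 - 2}\right) = 0 + \left(4 - \sqrt{-5}\right) = 0 + \left(4 - i \sqrt{5}\right) = 4 - i \sqrt{5} \approx 4.0 - 2.2361 i$)
$z \left(-14\right) + 38 = \left(4 - i \sqrt{5}\right) \left(-14\right) + 38 = \left(-56 + 14 i \sqrt{5}\right) + 38 = -18 + 14 i \sqrt{5}$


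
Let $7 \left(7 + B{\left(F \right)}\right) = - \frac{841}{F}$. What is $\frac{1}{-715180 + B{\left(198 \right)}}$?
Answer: $- \frac{1386}{991250023} \approx -1.3982 \cdot 10^{-6}$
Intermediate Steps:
$B{\left(F \right)} = -7 - \frac{841}{7 F}$ ($B{\left(F \right)} = -7 + \frac{\left(-841\right) \frac{1}{F}}{7} = -7 - \frac{841}{7 F}$)
$\frac{1}{-715180 + B{\left(198 \right)}} = \frac{1}{-715180 - \left(7 + \frac{841}{7 \cdot 198}\right)} = \frac{1}{-715180 - \frac{10543}{1386}} = \frac{1}{- \frac{991250023}{1386}} = - \frac{1386}{991250023}$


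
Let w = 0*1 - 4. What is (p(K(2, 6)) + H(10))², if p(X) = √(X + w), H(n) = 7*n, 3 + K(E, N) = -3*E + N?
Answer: (70 + I*√7)² ≈ 4893.0 + 370.41*I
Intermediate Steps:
K(E, N) = -3 + N - 3*E (K(E, N) = -3 + (-3*E + N) = -3 + (N - 3*E) = -3 + N - 3*E)
w = -4 (w = 0 - 4 = -4)
p(X) = √(-4 + X) (p(X) = √(X - 4) = √(-4 + X))
(p(K(2, 6)) + H(10))² = (√(-4 + (-3 + 6 - 3*2)) + 7*10)² = (√(-4 + (-3 + 6 - 6)) + 70)² = (√(-4 - 3) + 70)² = (√(-7) + 70)² = (I*√7 + 70)² = (70 + I*√7)²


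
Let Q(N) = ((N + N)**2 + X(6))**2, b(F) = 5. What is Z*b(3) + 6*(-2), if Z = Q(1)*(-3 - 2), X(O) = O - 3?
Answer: -1237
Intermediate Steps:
X(O) = -3 + O
Q(N) = (3 + 4*N**2)**2 (Q(N) = ((N + N)**2 + (-3 + 6))**2 = ((2*N)**2 + 3)**2 = (4*N**2 + 3)**2 = (3 + 4*N**2)**2)
Z = -245 (Z = (3 + 4*1**2)**2*(-3 - 2) = (3 + 4*1)**2*(-5) = (3 + 4)**2*(-5) = 7**2*(-5) = 49*(-5) = -245)
Z*b(3) + 6*(-2) = -245*5 + 6*(-2) = -1225 - 12 = -1237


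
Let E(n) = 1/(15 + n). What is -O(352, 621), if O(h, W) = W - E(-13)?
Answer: -1241/2 ≈ -620.50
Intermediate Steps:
O(h, W) = -½ + W (O(h, W) = W - 1/(15 - 13) = W - 1/2 = W - 1*½ = W - ½ = -½ + W)
-O(352, 621) = -(-½ + 621) = -1*1241/2 = -1241/2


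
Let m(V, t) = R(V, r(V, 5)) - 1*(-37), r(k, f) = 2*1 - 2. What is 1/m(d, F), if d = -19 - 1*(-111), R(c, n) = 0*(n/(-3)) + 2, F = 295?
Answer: 1/39 ≈ 0.025641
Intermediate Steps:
r(k, f) = 0 (r(k, f) = 2 - 2 = 0)
R(c, n) = 2 (R(c, n) = 0*(n*(-⅓)) + 2 = 0*(-n/3) + 2 = 0 + 2 = 2)
d = 92 (d = -19 + 111 = 92)
m(V, t) = 39 (m(V, t) = 2 - 1*(-37) = 2 + 37 = 39)
1/m(d, F) = 1/39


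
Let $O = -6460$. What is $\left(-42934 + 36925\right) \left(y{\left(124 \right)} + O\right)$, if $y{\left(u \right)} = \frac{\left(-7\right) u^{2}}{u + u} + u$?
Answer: $40680930$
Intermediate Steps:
$y{\left(u \right)} = - \frac{5 u}{2}$ ($y{\left(u \right)} = \frac{\left(-7\right) u^{2}}{2 u} + u = - 7 u^{2} \frac{1}{2 u} + u = - \frac{7 u}{2} + u = - \frac{5 u}{2}$)
$\left(-42934 + 36925\right) \left(y{\left(124 \right)} + O\right) = \left(-42934 + 36925\right) \left(\left(- \frac{5}{2}\right) 124 - 6460\right) = - 6009 \left(-310 - 6460\right) = \left(-6009\right) \left(-6770\right) = 40680930$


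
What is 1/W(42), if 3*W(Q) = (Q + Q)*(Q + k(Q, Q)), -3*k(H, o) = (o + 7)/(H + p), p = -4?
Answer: 57/66346 ≈ 0.00085913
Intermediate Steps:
k(H, o) = -(7 + o)/(3*(-4 + H)) (k(H, o) = -(o + 7)/(3*(H - 4)) = -(7 + o)/(3*(-4 + H)))
W(Q) = 2*Q*(Q + (-7 - Q)/(3*(-4 + Q)))/3 (W(Q) = ((Q + Q)*(Q + (-7 - Q)/(3*(-4 + Q))))/3 = ((2*Q)*(Q + (-7 - Q)/(3*(-4 + Q))))/3 = (2*Q*(Q + (-7 - Q)/(3*(-4 + Q))))/3 = 2*Q*(Q + (-7 - Q)/(3*(-4 + Q)))/3)
1/W(42) = 1/((2/9)*42*(-7 - 1*42 + 3*42*(-4 + 42))/(-4 + 42)) = 1/((2/9)*42*(-7 - 42 + 3*42*38)/38) = 1/((2/9)*42*(1/38)*(-7 - 42 + 4788)) = 1/((2/9)*42*(1/38)*4739) = 1/(66346/57) = 57/66346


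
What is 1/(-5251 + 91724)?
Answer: 1/86473 ≈ 1.1564e-5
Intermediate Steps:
1/(-5251 + 91724) = 1/86473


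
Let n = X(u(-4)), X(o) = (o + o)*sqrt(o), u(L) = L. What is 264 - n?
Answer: 264 + 16*I ≈ 264.0 + 16.0*I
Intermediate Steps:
X(o) = 2*o**(3/2) (X(o) = (2*o)*sqrt(o) = 2*o**(3/2))
n = -16*I (n = 2*(-4)**(3/2) = 2*(-8*I) = -16*I ≈ -16.0*I)
264 - n = 264 - (-16)*I = 264 + 16*I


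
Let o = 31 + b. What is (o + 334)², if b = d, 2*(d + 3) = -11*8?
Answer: 101124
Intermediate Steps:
d = -47 (d = -3 + (-11*8)/2 = -3 + (½)*(-88) = -3 - 44 = -47)
b = -47
o = -16 (o = 31 - 47 = -16)
(o + 334)² = (-16 + 334)² = 318² = 101124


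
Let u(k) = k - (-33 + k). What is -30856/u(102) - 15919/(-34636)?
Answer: -1068203089/1142988 ≈ -934.57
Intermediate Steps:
u(k) = 33 (u(k) = k + (33 - k) = 33)
-30856/u(102) - 15919/(-34636) = -30856/33 - 15919/(-34636) = -30856*1/33 - 15919*(-1/34636) = -30856/33 + 15919/34636 = -1068203089/1142988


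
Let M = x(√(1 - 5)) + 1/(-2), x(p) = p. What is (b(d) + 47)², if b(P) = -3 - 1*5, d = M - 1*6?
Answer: 1521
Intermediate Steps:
M = -½ + 2*I (M = √(1 - 5) + 1/(-2) = √(-4) - ½ = 2*I - ½ = -½ + 2*I ≈ -0.5 + 2.0*I)
d = -13/2 + 2*I (d = (-½ + 2*I) - 1*6 = (-½ + 2*I) - 6 = -13/2 + 2*I ≈ -6.5 + 2.0*I)
b(P) = -8 (b(P) = -3 - 5 = -8)
(b(d) + 47)² = (-8 + 47)² = 39² = 1521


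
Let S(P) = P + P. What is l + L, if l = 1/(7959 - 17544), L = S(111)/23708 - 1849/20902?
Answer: -47023468462/593724393045 ≈ -0.079201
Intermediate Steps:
S(P) = 2*P
L = -4899481/61943077 (L = (2*111)/23708 - 1849/20902 = 222*(1/23708) - 1849*1/20902 = 111/11854 - 1849/20902 = -4899481/61943077 ≈ -0.079097)
l = -1/9585 (l = 1/(-9585) = -1/9585 ≈ -0.00010433)
l + L = -1/9585 - 4899481/61943077 = -47023468462/593724393045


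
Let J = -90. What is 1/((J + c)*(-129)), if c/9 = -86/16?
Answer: 8/142803 ≈ 5.6021e-5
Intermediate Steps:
c = -387/8 (c = 9*(-86/16) = 9*(-86*1/16) = 9*(-43/8) = -387/8 ≈ -48.375)
1/((J + c)*(-129)) = 1/((-90 - 387/8)*(-129)) = 1/(-1107/8*(-129)) = 1/(142803/8) = 8/142803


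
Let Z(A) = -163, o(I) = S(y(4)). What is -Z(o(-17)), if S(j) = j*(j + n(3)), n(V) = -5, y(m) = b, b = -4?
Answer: 163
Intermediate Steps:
y(m) = -4
S(j) = j*(-5 + j) (S(j) = j*(j - 5) = j*(-5 + j))
o(I) = 36 (o(I) = -4*(-5 - 4) = -4*(-9) = 36)
-Z(o(-17)) = -1*(-163) = 163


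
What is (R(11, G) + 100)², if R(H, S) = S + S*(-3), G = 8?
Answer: 7056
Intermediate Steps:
R(H, S) = -2*S (R(H, S) = S - 3*S = -2*S)
(R(11, G) + 100)² = (-2*8 + 100)² = (-16 + 100)² = 84² = 7056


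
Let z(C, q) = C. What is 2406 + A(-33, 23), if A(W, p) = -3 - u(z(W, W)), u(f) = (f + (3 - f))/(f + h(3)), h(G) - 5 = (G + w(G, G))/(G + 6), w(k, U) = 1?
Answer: 595971/248 ≈ 2403.1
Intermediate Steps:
h(G) = 5 + (1 + G)/(6 + G) (h(G) = 5 + (G + 1)/(G + 6) = 5 + (1 + G)/(6 + G))
u(f) = 3/(49/9 + f) (u(f) = (f + (3 - f))/(f + (31 + 6*3)/(6 + 3)) = 3/(f + (31 + 18)/9) = 3/(f + (⅑)*49) = 3/(f + 49/9) = 3/(49/9 + f))
A(W, p) = -3 - 27/(49 + 9*W)
2406 + A(-33, 23) = 2406 + 3*(-58 - 9*(-33))/(49 + 9*(-33)) = 2406 + 3*(-58 + 297)/(49 - 297) = 2406 + 3*239/(-248) = 2406 + 3*(-1/248)*239 = 2406 - 717/248 = 595971/248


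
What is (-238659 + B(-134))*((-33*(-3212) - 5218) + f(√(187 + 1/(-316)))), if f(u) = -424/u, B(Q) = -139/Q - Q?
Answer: -1610543850079/67 + 13551977464*√4668189/3959097 ≈ -2.4031e+10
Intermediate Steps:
B(Q) = -Q - 139/Q
(-238659 + B(-134))*((-33*(-3212) - 5218) + f(√(187 + 1/(-316)))) = (-238659 + (-1*(-134) - 139/(-134)))*((-33*(-3212) - 5218) - 424/√(187 + 1/(-316))) = (-238659 + (134 - 139*(-1/134)))*((105996 - 5218) - 424/√(187 - 1/316)) = (-238659 + (134 + 139/134))*(100778 - 424*2*√4668189/59091) = (-238659 + 18095/134)*(100778 - 424*2*√4668189/59091) = -31962211*(100778 - 848*√4668189/59091)/134 = -1610543850079/67 + 13551977464*√4668189/3959097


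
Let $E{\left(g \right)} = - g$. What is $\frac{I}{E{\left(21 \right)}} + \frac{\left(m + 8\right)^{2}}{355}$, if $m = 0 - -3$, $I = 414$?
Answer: $- \frac{48143}{2485} \approx -19.373$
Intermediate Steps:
$m = 3$ ($m = 0 + 3 = 3$)
$\frac{I}{E{\left(21 \right)}} + \frac{\left(m + 8\right)^{2}}{355} = \frac{414}{\left(-1\right) 21} + \frac{\left(3 + 8\right)^{2}}{355} = \frac{414}{-21} + 11^{2} \cdot \frac{1}{355} = 414 \left(- \frac{1}{21}\right) + 121 \cdot \frac{1}{355} = - \frac{138}{7} + \frac{121}{355} = - \frac{48143}{2485}$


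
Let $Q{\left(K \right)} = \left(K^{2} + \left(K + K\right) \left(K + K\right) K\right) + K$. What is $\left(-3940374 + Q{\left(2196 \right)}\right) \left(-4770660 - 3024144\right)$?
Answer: $-330195586094359128$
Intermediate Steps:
$Q{\left(K \right)} = K + K^{2} + 4 K^{3}$ ($Q{\left(K \right)} = \left(K^{2} + 2 K 2 K K\right) + K = \left(K^{2} + 4 K^{2} K\right) + K = \left(K^{2} + 4 K^{3}\right) + K = K + K^{2} + 4 K^{3}$)
$\left(-3940374 + Q{\left(2196 \right)}\right) \left(-4770660 - 3024144\right) = \left(-3940374 + 2196 \left(1 + 2196 + 4 \cdot 2196^{2}\right)\right) \left(-4770660 - 3024144\right) = \left(-3940374 + 2196 \left(1 + 2196 + 4 \cdot 4822416\right)\right) \left(-7794804\right) = \left(-3940374 + 2196 \left(1 + 2196 + 19289664\right)\right) \left(-7794804\right) = \left(-3940374 + 2196 \cdot 19291861\right) \left(-7794804\right) = \left(-3940374 + 42364926756\right) \left(-7794804\right) = 42360986382 \left(-7794804\right) = -330195586094359128$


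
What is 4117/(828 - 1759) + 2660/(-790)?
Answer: -572889/73549 ≈ -7.7892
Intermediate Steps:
4117/(828 - 1759) + 2660/(-790) = 4117/(-931) + 2660*(-1/790) = 4117*(-1/931) - 266/79 = -4117/931 - 266/79 = -572889/73549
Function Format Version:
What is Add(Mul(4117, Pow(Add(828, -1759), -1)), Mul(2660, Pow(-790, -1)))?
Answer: Rational(-572889, 73549) ≈ -7.7892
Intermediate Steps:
Add(Mul(4117, Pow(Add(828, -1759), -1)), Mul(2660, Pow(-790, -1))) = Add(Mul(4117, Pow(-931, -1)), Mul(2660, Rational(-1, 790))) = Add(Mul(4117, Rational(-1, 931)), Rational(-266, 79)) = Add(Rational(-4117, 931), Rational(-266, 79)) = Rational(-572889, 73549)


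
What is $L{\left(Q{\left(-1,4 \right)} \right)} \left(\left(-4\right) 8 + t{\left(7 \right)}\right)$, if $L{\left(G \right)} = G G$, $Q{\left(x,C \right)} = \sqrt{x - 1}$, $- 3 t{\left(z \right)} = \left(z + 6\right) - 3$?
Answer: $\frac{212}{3} \approx 70.667$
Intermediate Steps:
$t{\left(z \right)} = -1 - \frac{z}{3}$ ($t{\left(z \right)} = - \frac{\left(z + 6\right) - 3}{3} = - \frac{\left(6 + z\right) - 3}{3} = - \frac{3 + z}{3} = -1 - \frac{z}{3}$)
$Q{\left(x,C \right)} = \sqrt{-1 + x}$
$L{\left(G \right)} = G^{2}$
$L{\left(Q{\left(-1,4 \right)} \right)} \left(\left(-4\right) 8 + t{\left(7 \right)}\right) = \left(\sqrt{-1 - 1}\right)^{2} \left(\left(-4\right) 8 - \frac{10}{3}\right) = \left(\sqrt{-2}\right)^{2} \left(-32 - \frac{10}{3}\right) = \left(i \sqrt{2}\right)^{2} \left(-32 - \frac{10}{3}\right) = \left(-2\right) \left(- \frac{106}{3}\right) = \frac{212}{3}$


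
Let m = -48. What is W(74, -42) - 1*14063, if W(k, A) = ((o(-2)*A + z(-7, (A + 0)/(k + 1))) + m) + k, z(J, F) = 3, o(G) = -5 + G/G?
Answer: -13866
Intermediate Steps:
o(G) = -4 (o(G) = -5 + 1 = -4)
W(k, A) = -45 + k - 4*A (W(k, A) = ((-4*A + 3) - 48) + k = ((3 - 4*A) - 48) + k = (-45 - 4*A) + k = -45 + k - 4*A)
W(74, -42) - 1*14063 = (-45 + 74 - 4*(-42)) - 1*14063 = (-45 + 74 + 168) - 14063 = 197 - 14063 = -13866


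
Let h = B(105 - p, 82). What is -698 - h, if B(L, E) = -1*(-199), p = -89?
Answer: -897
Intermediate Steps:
B(L, E) = 199
h = 199
-698 - h = -698 - 1*199 = -698 - 199 = -897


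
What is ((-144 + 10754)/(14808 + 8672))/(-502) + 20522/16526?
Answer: 12085832613/9739565048 ≈ 1.2409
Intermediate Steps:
((-144 + 10754)/(14808 + 8672))/(-502) + 20522/16526 = (10610/23480)*(-1/502) + 20522*(1/16526) = (10610*(1/23480))*(-1/502) + 10261/8263 = (1061/2348)*(-1/502) + 10261/8263 = -1061/1178696 + 10261/8263 = 12085832613/9739565048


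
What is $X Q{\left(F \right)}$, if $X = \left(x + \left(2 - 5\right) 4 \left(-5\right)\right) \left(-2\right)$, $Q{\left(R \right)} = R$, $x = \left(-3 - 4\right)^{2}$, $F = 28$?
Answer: $-6104$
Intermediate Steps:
$x = 49$ ($x = \left(-7\right)^{2} = 49$)
$X = -218$ ($X = \left(49 + \left(2 - 5\right) 4 \left(-5\right)\right) \left(-2\right) = \left(49 + \left(-3\right) 4 \left(-5\right)\right) \left(-2\right) = \left(49 - -60\right) \left(-2\right) = \left(49 + 60\right) \left(-2\right) = 109 \left(-2\right) = -218$)
$X Q{\left(F \right)} = \left(-218\right) 28 = -6104$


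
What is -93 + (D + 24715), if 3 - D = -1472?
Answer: 26097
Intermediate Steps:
D = 1475 (D = 3 - 1*(-1472) = 3 + 1472 = 1475)
-93 + (D + 24715) = -93 + (1475 + 24715) = -93 + 26190 = 26097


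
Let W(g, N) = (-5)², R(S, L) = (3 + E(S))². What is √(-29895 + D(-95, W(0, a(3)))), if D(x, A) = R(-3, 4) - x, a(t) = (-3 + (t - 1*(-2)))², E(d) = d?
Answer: 10*I*√298 ≈ 172.63*I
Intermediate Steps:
R(S, L) = (3 + S)²
a(t) = (-1 + t)² (a(t) = (-3 + (t + 2))² = (-3 + (2 + t))² = (-1 + t)²)
W(g, N) = 25
D(x, A) = -x (D(x, A) = (3 - 3)² - x = 0² - x = 0 - x = -x)
√(-29895 + D(-95, W(0, a(3)))) = √(-29895 - 1*(-95)) = √(-29895 + 95) = √(-29800) = 10*I*√298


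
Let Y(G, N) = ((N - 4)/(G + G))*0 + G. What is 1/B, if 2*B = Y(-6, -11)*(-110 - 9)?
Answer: 1/357 ≈ 0.0028011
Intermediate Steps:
Y(G, N) = G (Y(G, N) = ((-4 + N)/((2*G)))*0 + G = ((-4 + N)*(1/(2*G)))*0 + G = ((-4 + N)/(2*G))*0 + G = 0 + G = G)
B = 357 (B = (-6*(-110 - 9))/2 = (-6*(-119))/2 = (½)*714 = 357)
1/B = 1/357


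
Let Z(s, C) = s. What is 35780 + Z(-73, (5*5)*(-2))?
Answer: 35707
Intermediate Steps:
35780 + Z(-73, (5*5)*(-2)) = 35780 - 73 = 35707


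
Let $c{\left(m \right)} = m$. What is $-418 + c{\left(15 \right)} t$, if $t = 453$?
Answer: $6377$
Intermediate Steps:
$-418 + c{\left(15 \right)} t = -418 + 15 \cdot 453 = -418 + 6795 = 6377$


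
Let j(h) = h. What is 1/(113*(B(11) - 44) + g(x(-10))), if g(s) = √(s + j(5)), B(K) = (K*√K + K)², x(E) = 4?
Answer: 159107/17089196573 - 27346*√11/17089196573 ≈ 4.0031e-6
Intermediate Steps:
B(K) = (K + K^(3/2))² (B(K) = (K^(3/2) + K)² = (K + K^(3/2))²)
g(s) = √(5 + s) (g(s) = √(s + 5) = √(5 + s))
1/(113*(B(11) - 44) + g(x(-10))) = 1/(113*((11 + 11^(3/2))² - 44) + √(5 + 4)) = 1/(113*((11 + 11*√11)² - 44) + √9) = 1/(113*(-44 + (11 + 11*√11)²) + 3) = 1/((-4972 + 113*(11 + 11*√11)²) + 3) = 1/(-4969 + 113*(11 + 11*√11)²)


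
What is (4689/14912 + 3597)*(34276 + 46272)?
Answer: 1080212171961/3728 ≈ 2.8976e+8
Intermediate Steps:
(4689/14912 + 3597)*(34276 + 46272) = (4689*(1/14912) + 3597)*80548 = (4689/14912 + 3597)*80548 = (53643153/14912)*80548 = 1080212171961/3728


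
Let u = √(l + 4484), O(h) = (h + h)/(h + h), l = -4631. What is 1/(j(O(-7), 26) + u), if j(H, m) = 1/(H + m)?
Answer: 27/107164 - 5103*I*√3/107164 ≈ 0.00025195 - 0.082478*I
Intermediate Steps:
O(h) = 1 (O(h) = (2*h)/((2*h)) = (2*h)*(1/(2*h)) = 1)
u = 7*I*√3 (u = √(-4631 + 4484) = √(-147) = 7*I*√3 ≈ 12.124*I)
1/(j(O(-7), 26) + u) = 1/(1/(1 + 26) + 7*I*√3) = 1/(1/27 + 7*I*√3)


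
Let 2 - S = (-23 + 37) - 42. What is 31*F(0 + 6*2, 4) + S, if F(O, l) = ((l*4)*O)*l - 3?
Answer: 23745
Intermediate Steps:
S = 30 (S = 2 - ((-23 + 37) - 42) = 2 - (14 - 42) = 2 - 1*(-28) = 2 + 28 = 30)
F(O, l) = -3 + 4*O*l² (F(O, l) = ((4*l)*O)*l - 3 = (4*O*l)*l - 3 = 4*O*l² - 3 = -3 + 4*O*l²)
31*F(0 + 6*2, 4) + S = 31*(-3 + 4*(0 + 6*2)*4²) + 30 = 31*(-3 + 4*(0 + 12)*16) + 30 = 31*(-3 + 4*12*16) + 30 = 31*(-3 + 768) + 30 = 31*765 + 30 = 23715 + 30 = 23745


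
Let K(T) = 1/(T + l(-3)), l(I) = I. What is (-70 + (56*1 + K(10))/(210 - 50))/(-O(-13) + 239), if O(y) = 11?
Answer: -78007/255360 ≈ -0.30548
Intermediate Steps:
K(T) = 1/(-3 + T) (K(T) = 1/(T - 3) = 1/(-3 + T))
(-70 + (56*1 + K(10))/(210 - 50))/(-O(-13) + 239) = (-70 + (56*1 + 1/(-3 + 10))/(210 - 50))/(-1*11 + 239) = (-70 + (56 + 1/7)/160)/(-11 + 239) = (-70 + (56 + ⅐)*(1/160))/228 = (-70 + (393/7)*(1/160))*(1/228) = (-70 + 393/1120)*(1/228) = -78007/1120*1/228 = -78007/255360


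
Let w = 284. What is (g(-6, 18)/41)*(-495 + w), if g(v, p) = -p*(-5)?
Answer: -18990/41 ≈ -463.17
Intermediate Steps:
g(v, p) = 5*p
(g(-6, 18)/41)*(-495 + w) = ((5*18)/41)*(-495 + 284) = (90*(1/41))*(-211) = (90/41)*(-211) = -18990/41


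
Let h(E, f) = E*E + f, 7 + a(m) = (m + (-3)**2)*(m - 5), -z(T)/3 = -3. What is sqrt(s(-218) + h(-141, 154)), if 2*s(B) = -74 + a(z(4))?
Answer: sqrt(80122)/2 ≈ 141.53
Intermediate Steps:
z(T) = 9 (z(T) = -3*(-3) = 9)
a(m) = -7 + (-5 + m)*(9 + m) (a(m) = -7 + (m + (-3)**2)*(m - 5) = -7 + (m + 9)*(-5 + m) = -7 + (9 + m)*(-5 + m) = -7 + (-5 + m)*(9 + m))
h(E, f) = f + E**2 (h(E, f) = E**2 + f = f + E**2)
s(B) = -9/2 (s(B) = (-74 + (-52 + 9**2 + 4*9))/2 = (-74 + (-52 + 81 + 36))/2 = (-74 + 65)/2 = (1/2)*(-9) = -9/2)
sqrt(s(-218) + h(-141, 154)) = sqrt(-9/2 + (154 + (-141)**2)) = sqrt(-9/2 + (154 + 19881)) = sqrt(-9/2 + 20035) = sqrt(40061/2) = sqrt(80122)/2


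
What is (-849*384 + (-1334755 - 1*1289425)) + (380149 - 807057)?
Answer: -3377104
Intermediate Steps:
(-849*384 + (-1334755 - 1*1289425)) + (380149 - 807057) = (-326016 + (-1334755 - 1289425)) - 426908 = (-326016 - 2624180) - 426908 = -2950196 - 426908 = -3377104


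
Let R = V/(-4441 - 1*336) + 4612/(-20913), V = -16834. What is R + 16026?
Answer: 1601349870344/99901401 ≈ 16029.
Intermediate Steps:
R = 330017918/99901401 (R = -16834/(-4441 - 1*336) + 4612/(-20913) = -16834/(-4441 - 336) + 4612*(-1/20913) = -16834/(-4777) - 4612/20913 = -16834*(-1/4777) - 4612/20913 = 16834/4777 - 4612/20913 = 330017918/99901401 ≈ 3.3034)
R + 16026 = 330017918/99901401 + 16026 = 1601349870344/99901401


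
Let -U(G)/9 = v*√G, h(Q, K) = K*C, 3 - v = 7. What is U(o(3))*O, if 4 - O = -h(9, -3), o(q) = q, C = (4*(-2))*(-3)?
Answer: -2448*√3 ≈ -4240.1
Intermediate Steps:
C = 24 (C = -8*(-3) = 24)
v = -4 (v = 3 - 1*7 = 3 - 7 = -4)
h(Q, K) = 24*K (h(Q, K) = K*24 = 24*K)
U(G) = 36*√G (U(G) = -(-36)*√G = 36*√G)
O = -68 (O = 4 - (-1)*24*(-3) = 4 - (-1)*(-72) = 4 - 1*72 = 4 - 72 = -68)
U(o(3))*O = (36*√3)*(-68) = -2448*√3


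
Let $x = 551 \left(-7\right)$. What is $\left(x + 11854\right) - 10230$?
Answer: $-2233$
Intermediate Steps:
$x = -3857$
$\left(x + 11854\right) - 10230 = \left(-3857 + 11854\right) - 10230 = 7997 - 10230 = -2233$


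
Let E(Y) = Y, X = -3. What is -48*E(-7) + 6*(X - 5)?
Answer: 288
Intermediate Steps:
-48*E(-7) + 6*(X - 5) = -48*(-7) + 6*(-3 - 5) = 336 + 6*(-8) = 336 - 48 = 288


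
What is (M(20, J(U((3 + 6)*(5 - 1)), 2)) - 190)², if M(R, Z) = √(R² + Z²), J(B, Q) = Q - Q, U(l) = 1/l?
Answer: 28900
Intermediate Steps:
J(B, Q) = 0
(M(20, J(U((3 + 6)*(5 - 1)), 2)) - 190)² = (√(20² + 0²) - 190)² = (√(400 + 0) - 190)² = (√400 - 190)² = (20 - 190)² = (-170)² = 28900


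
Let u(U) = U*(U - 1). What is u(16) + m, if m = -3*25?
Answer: 165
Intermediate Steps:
m = -75
u(U) = U*(-1 + U)
u(16) + m = 16*(-1 + 16) - 75 = 16*15 - 75 = 240 - 75 = 165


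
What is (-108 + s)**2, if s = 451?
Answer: 117649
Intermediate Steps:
(-108 + s)**2 = (-108 + 451)**2 = 343**2 = 117649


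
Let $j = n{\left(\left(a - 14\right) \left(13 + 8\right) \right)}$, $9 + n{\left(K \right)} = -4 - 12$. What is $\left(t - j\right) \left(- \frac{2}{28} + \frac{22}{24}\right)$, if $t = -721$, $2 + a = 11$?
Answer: $- \frac{4118}{7} \approx -588.29$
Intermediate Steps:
$a = 9$ ($a = -2 + 11 = 9$)
$n{\left(K \right)} = -25$ ($n{\left(K \right)} = -9 - 16 = -25$)
$j = -25$
$\left(t - j\right) \left(- \frac{2}{28} + \frac{22}{24}\right) = \left(-721 - -25\right) \left(- \frac{2}{28} + \frac{22}{24}\right) = \left(-721 + 25\right) \left(\left(-2\right) \frac{1}{28} + 22 \cdot \frac{1}{24}\right) = - 696 \left(- \frac{1}{14} + \frac{11}{12}\right) = \left(-696\right) \frac{71}{84} = - \frac{4118}{7}$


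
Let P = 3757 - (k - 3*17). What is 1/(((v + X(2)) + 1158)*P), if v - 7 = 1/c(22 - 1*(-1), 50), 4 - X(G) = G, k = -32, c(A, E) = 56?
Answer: 7/31369440 ≈ 2.2315e-7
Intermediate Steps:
X(G) = 4 - G
v = 393/56 (v = 7 + 1/56 = 393/56 ≈ 7.0179)
P = 3840 (P = 3757 - (-32 - 3*17) = 3757 - (-32 - 51) = 3757 - 1*(-83) = 3757 + 83 = 3840)
1/(((v + X(2)) + 1158)*P) = 1/(((393/56 + (4 - 1*2)) + 1158)*3840) = (1/3840)/((393/56 + (4 - 2)) + 1158) = (1/3840)/((393/56 + 2) + 1158) = (1/3840)/(505/56 + 1158) = (1/3840)/(65353/56) = (56/65353)*(1/3840) = 7/31369440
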